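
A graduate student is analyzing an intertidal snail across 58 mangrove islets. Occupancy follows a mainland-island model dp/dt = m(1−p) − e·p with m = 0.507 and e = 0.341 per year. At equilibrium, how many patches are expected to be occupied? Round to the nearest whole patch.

p* = m/(m+e) = 0.507/0.8480 = 0.5979.
Expected occupied patches = N × p* = 58 × 0.5979 = 34.68 ≈ 35.

35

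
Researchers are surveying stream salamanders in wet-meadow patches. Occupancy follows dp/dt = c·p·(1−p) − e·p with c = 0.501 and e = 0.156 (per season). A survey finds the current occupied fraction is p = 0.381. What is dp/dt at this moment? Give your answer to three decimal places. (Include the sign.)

0.059

Colonization term: c·p·(1−p) = 0.501×0.381×0.6190 = 0.11816.
Extinction term: e·p = 0.05944.
dp/dt = 0.11816 − 0.05944 = 0.05872.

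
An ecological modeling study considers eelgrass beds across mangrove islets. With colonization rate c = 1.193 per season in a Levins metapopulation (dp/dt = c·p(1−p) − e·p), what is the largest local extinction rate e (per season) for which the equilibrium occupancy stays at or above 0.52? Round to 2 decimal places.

1 − e/c ≥ 0.52 ⇒ e ≤ c(1 − 0.52) = 1.193 × 0.4800.
e_max = 0.5726.

0.57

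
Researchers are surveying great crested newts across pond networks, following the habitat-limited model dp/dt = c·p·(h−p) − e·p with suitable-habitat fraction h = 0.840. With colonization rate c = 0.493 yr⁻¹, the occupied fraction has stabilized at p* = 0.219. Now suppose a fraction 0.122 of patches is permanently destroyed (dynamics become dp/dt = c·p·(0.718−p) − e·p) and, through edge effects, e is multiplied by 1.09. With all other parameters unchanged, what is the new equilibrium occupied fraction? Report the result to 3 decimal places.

Balance c(h−p*) = e gives e = 0.493×(0.84 − 0.21900) = 0.30615.
New p* = 0.718 − e/c = 0.718 − 0.33370/0.49300 = 0.04112.

0.041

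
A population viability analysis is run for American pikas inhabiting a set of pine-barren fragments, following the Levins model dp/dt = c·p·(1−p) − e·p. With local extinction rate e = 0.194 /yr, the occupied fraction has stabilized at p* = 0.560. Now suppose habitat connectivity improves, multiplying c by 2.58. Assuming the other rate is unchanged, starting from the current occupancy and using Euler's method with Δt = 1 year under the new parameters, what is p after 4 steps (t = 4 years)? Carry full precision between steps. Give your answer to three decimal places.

0.829

Balance c(1−p*) = e gives c = e/(1 − 0.56000) = 0.194/0.44000 = 0.44091.
Starting from p₀ = 0.56000; update p ← p + (dp/dt)·Δt with the new parameters.
t = 1: p = 0.56000 + (+0.17165) = 0.73165
t = 2: p = 0.73165 + (+0.08140) = 0.81305
t = 3: p = 0.81305 + (+0.01517) = 0.82823
t = 4: p = 0.82823 + (+0.00116) = 0.82939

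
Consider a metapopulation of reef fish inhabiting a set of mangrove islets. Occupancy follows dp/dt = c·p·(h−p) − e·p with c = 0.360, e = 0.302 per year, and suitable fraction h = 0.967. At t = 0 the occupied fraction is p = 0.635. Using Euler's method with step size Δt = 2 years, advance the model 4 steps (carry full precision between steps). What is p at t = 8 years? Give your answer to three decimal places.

Update rule: p ← p + [c·p·(h−p) − e·p]·Δt with Δt = 2.
p: 0.63500 → 0.40325  (Δp = -0.23175)
p: 0.40325 → 0.32337  (Δp = -0.07988)
p: 0.32337 → 0.27791  (Δp = -0.04546)
p: 0.27791 → 0.24793  (Δp = -0.02997)

0.248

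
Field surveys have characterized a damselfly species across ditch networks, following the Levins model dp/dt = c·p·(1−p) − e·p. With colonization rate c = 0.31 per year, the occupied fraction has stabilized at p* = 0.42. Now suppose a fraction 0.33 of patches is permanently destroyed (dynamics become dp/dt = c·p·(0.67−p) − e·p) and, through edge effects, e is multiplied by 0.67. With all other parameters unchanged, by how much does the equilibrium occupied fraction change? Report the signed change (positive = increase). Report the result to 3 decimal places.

-0.139

Balance c(1−p*) = e gives e = 0.31×(1 − 0.42000) = 0.17980.
New p* = 0.67 − e/c = 0.67 − 0.12047/0.31000 = 0.28139.
Δp* = 0.28139 − 0.42000 = -0.13861.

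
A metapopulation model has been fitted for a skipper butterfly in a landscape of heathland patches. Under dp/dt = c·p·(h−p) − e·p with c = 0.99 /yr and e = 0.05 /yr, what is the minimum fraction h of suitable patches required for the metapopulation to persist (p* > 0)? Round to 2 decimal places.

0.05

p* = h − e/c is positive only when h > e/c.
h_min = e/c = 0.05/0.99 = 0.0505.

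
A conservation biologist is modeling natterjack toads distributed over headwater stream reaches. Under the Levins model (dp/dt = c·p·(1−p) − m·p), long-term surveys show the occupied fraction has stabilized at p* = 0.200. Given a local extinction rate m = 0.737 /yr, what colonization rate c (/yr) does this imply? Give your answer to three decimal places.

0.921

At equilibrium c(1−p*) = m, so c = m/(1−p*).
c = 0.737/(1 − 0.200) = 0.737/0.8000 = 0.9212.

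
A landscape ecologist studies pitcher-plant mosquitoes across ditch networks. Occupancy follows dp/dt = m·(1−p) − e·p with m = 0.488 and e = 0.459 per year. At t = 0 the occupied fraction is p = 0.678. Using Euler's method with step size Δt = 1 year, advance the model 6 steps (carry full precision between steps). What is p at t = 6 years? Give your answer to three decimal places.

Update rule: p ← p + [m·(1−p) − e·p]·Δt with Δt = 1.
step 1: Δp = -0.15407, p = 0.52393
step 2: Δp = -0.00817, p = 0.51577
step 3: Δp = -0.00043, p = 0.51534
step 4: Δp = -0.00002, p = 0.51531
step 5: Δp = -0.00000, p = 0.51531
step 6: Δp = -0.00000, p = 0.51531

0.515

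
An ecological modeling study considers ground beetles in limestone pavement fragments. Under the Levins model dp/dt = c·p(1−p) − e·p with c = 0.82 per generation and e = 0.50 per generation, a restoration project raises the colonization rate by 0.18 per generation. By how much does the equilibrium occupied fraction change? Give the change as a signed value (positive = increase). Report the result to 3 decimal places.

0.110

Before: p* = 1 − 0.50/0.82 = 0.3902.
After the change, c = 1, e = 0.5, so p* = 1 − 0.5/1 = 0.5000.
Δp* = 0.5000 − 0.3902 = +0.1098.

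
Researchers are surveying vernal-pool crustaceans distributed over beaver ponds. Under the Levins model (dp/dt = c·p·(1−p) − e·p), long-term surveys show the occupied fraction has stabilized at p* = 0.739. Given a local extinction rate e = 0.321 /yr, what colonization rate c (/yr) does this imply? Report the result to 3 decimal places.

1.230

At equilibrium c(1−p*) = e, so c = e/(1−p*).
c = 0.321/(1 − 0.739) = 0.321/0.2610 = 1.2299.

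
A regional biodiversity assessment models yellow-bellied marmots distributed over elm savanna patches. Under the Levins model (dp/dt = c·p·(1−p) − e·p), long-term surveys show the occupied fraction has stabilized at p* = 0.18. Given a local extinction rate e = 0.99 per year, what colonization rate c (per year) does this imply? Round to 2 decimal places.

1.21

At equilibrium c(1−p*) = e, so c = e/(1−p*).
c = 0.99/(1 − 0.18) = 0.99/0.8200 = 1.2073.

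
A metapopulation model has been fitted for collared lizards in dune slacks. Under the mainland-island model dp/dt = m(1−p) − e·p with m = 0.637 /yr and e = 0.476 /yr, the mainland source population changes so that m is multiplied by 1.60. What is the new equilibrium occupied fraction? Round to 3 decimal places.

0.682

Before: p* = 0.637/(0.637+0.476) = 0.5723.
After: m = 1.0192, e = 0.476; p* = 1.0192/1.4952 = 0.6816.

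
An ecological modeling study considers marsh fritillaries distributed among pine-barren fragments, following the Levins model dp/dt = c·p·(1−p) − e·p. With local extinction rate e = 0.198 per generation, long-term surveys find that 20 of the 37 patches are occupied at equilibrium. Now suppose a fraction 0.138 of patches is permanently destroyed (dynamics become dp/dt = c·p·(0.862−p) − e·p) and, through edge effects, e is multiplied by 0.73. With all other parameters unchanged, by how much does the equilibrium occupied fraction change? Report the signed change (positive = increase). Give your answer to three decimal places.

-0.014

Observed p* = 20/37 = 0.54054.
Balance c(1−p*) = e gives c = e/(1 − 0.54054) = 0.198/0.45946 = 0.43094.
New p* = 0.862 − e/c = 0.862 − 0.14454/0.43094 = 0.52659.
Δp* = 0.52659 − 0.54054 = -0.01395.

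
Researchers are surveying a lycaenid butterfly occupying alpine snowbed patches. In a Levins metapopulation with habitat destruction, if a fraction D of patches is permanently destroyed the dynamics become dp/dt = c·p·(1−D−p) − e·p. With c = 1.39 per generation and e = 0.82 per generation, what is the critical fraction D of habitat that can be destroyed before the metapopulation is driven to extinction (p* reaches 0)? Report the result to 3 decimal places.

The nontrivial equilibrium is p* = (1−D) − e/c; extinction occurs when this hits zero.
So D_crit = 1 − e/c = 1 − 0.82/1.39 = 1 − 0.5899 = 0.4101.
This equals the undisturbed p*, a classic result of Lande's extension.

0.410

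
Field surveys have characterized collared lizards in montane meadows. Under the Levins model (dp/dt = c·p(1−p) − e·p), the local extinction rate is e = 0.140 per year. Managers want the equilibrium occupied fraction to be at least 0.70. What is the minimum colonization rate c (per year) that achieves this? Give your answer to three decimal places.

p* = 1 − e/c ≥ 0.70 requires e/c ≤ 0.3000, i.e. c ≥ e/0.3000.
c_min = 0.140/0.3000 = 0.4667.

0.467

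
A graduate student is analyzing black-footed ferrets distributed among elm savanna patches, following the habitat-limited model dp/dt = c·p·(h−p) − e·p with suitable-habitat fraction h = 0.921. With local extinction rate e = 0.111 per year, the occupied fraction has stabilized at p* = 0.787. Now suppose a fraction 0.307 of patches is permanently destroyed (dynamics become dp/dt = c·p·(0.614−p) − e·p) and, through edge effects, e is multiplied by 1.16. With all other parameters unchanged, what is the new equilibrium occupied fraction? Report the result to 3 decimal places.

0.459

Balance c(h−p*) = e gives c = e/(0.921 − 0.78700) = 0.111/0.13400 = 0.82836.
New p* = 0.614 − e/c = 0.614 − 0.12876/0.82836 = 0.45856.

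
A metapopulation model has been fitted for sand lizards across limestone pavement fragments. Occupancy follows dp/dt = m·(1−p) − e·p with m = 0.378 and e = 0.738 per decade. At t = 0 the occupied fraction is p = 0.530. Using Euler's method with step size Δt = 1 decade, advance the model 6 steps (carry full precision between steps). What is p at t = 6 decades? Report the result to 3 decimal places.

Update rule: p ← p + [m·(1−p) − e·p]·Δt with Δt = 1.
step 1: Δp = -0.21348, p = 0.31652
step 2: Δp = +0.02476, p = 0.34128
step 3: Δp = -0.00287, p = 0.33841
step 4: Δp = +0.00033, p = 0.33874
step 5: Δp = -0.00004, p = 0.33871
step 6: Δp = +0.00000, p = 0.33871

0.339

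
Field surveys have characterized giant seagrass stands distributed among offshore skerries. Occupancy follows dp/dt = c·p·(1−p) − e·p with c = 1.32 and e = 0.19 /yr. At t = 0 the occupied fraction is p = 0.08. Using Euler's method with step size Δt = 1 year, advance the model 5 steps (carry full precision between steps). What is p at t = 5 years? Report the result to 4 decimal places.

Update rule: p ← p + [c·p·(1−p) − e·p]·Δt with Δt = 1.
step 1: Δp = +0.08195, p = 0.16195
step 2: Δp = +0.14838, p = 0.31034
step 3: Δp = +0.22355, p = 0.53389
step 4: Δp = +0.22705, p = 0.76093
step 5: Δp = +0.09555, p = 0.85648

0.8565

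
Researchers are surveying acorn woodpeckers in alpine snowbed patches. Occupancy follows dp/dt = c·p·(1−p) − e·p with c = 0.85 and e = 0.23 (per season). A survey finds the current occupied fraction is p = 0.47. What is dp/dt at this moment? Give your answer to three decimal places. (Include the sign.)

0.104

Colonization term: c·p·(1−p) = 0.85×0.47×0.5300 = 0.21174.
Extinction term: e·p = 0.10810.
dp/dt = 0.21174 − 0.10810 = 0.10364.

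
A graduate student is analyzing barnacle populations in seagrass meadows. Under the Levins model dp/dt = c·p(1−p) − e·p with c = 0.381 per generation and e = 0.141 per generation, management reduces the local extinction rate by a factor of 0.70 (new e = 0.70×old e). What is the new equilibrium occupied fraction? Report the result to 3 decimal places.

Before: p* = 1 − 0.141/0.381 = 0.6299.
After the change, c = 0.381, e = 0.0987, so p* = 1 − 0.0987/0.381 = 0.7409.

0.741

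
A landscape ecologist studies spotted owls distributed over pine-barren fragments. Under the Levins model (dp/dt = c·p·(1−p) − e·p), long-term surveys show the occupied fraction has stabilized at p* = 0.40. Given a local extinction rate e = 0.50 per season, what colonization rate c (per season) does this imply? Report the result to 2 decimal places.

0.83

At equilibrium c(1−p*) = e, so c = e/(1−p*).
c = 0.50/(1 − 0.40) = 0.50/0.6000 = 0.8333.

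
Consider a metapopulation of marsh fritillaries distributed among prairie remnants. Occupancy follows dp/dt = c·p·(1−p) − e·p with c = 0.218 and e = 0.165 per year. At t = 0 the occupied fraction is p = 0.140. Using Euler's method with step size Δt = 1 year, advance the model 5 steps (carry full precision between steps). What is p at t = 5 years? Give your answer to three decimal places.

0.155

Update rule: p ← p + [c·p·(1−p) − e·p]·Δt with Δt = 1.
p: 0.14000 → 0.14315  (Δp = +0.00315)
p: 0.14315 → 0.14627  (Δp = +0.00312)
p: 0.14627 → 0.14936  (Δp = +0.00309)
p: 0.14936 → 0.15241  (Δp = +0.00305)
p: 0.15241 → 0.15542  (Δp = +0.00301)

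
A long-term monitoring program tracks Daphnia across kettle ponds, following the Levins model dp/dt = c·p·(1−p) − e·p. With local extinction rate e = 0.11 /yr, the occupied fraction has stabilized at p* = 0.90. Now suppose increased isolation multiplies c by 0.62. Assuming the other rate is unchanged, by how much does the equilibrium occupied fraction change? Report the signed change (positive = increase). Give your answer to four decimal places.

-0.0613

Balance c(1−p*) = e gives c = e/(1 − 0.90000) = 0.11/0.10000 = 1.10000.
New p* = 1 − e/c = 1 − 0.11000/0.68200 = 0.83871.
Δp* = 0.83871 − 0.90000 = -0.06129.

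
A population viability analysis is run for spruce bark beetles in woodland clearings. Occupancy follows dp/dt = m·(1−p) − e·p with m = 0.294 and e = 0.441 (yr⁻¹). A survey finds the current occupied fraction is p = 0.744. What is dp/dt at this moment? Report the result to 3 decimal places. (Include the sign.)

-0.253

Colonization term: m·(1−p) = 0.294×0.2560 = 0.07526.
Extinction term: e·p = 0.32810.
dp/dt = 0.07526 − 0.32810 = -0.25284.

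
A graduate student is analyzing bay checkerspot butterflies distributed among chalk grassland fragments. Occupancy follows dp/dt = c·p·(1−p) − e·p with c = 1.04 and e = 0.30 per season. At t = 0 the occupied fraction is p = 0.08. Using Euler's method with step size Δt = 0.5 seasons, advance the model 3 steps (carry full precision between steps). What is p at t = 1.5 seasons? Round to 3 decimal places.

Update rule: p ← p + [c·p·(1−p) − e·p]·Δt with Δt = 0.5.
t = 0.5: p = 0.08000 + (+0.02627) = 0.10627
t = 1: p = 0.10627 + (+0.03345) = 0.13972
t = 1.5: p = 0.13972 + (+0.04155) = 0.18127

0.181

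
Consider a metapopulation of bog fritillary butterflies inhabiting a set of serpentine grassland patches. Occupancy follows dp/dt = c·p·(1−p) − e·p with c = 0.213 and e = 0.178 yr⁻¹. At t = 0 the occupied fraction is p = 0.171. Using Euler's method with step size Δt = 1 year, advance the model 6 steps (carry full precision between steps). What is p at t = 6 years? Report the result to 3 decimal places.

0.170

Update rule: p ← p + [c·p·(1−p) − e·p]·Δt with Δt = 1.
  1  |  dp/dt·Δt = -0.000243  |  p_1 = 0.170757
  2  |  dp/dt·Δt = -0.000234  |  p_2 = 0.170523
  3  |  dp/dt·Δt = -0.000225  |  p_3 = 0.170297
  4  |  dp/dt·Δt = -0.000217  |  p_4 = 0.170080
  5  |  dp/dt·Δt = -0.000209  |  p_5 = 0.169872
  6  |  dp/dt·Δt = -0.000201  |  p_6 = 0.169671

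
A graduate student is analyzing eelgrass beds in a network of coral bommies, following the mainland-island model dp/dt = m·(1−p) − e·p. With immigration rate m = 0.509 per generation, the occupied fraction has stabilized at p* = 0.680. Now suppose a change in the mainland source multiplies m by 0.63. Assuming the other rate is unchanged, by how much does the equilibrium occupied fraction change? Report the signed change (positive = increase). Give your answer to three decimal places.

Balance m(1−p*) = e·p* gives e = m(1−p*)/p* = 0.509×0.32000/0.68000 = 0.23953.
New p* = m/(m+e) = 0.32067/(0.32067+0.23953) = 0.57242.
Δp* = 0.57242 − 0.68000 = -0.10758.

-0.108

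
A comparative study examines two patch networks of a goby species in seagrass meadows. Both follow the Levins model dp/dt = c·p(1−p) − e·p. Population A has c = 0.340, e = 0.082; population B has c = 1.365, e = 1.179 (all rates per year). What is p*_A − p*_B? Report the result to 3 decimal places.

0.623

A: p*_A = 1 − 0.082/0.340 = 0.7588.
B: p*_B = 1 − 1.179/1.365 = 0.1363.
p*_A − p*_B = 0.7588 − 0.1363 = 0.6226.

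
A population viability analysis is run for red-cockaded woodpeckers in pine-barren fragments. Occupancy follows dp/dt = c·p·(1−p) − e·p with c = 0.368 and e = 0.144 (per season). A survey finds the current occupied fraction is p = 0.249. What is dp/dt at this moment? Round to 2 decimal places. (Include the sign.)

Colonization term: c·p·(1−p) = 0.368×0.249×0.7510 = 0.06882.
Extinction term: e·p = 0.03586.
dp/dt = 0.06882 − 0.03586 = 0.03296.

0.03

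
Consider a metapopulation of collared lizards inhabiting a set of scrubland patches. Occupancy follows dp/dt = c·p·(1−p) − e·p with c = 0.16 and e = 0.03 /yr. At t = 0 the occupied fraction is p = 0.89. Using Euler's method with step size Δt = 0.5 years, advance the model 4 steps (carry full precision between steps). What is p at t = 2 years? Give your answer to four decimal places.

Update rule: p ← p + [c·p·(1−p) − e·p]·Δt with Δt = 0.5.
p: 0.89000 → 0.88448  (Δp = -0.00552)
p: 0.88448 → 0.87939  (Δp = -0.00509)
p: 0.87939 → 0.87468  (Δp = -0.00471)
p: 0.87468 → 0.87033  (Δp = -0.00435)

0.8703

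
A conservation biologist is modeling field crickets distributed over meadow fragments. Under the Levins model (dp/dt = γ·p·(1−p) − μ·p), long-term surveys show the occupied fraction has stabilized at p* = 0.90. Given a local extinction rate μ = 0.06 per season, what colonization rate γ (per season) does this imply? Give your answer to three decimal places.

At equilibrium γ(1−p*) = μ, so γ = μ/(1−p*).
γ = 0.06/(1 − 0.90) = 0.06/0.1000 = 0.6000.

0.600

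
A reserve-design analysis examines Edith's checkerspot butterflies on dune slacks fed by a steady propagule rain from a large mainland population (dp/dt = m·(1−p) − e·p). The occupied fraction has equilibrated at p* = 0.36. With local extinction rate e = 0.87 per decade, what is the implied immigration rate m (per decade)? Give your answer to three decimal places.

At equilibrium m(1−p*) = e·p*, so m = e·p*/(1−p*).
m = 0.87 × 0.36 / 0.6400 = 0.3132/0.6400 = 0.4894.

0.489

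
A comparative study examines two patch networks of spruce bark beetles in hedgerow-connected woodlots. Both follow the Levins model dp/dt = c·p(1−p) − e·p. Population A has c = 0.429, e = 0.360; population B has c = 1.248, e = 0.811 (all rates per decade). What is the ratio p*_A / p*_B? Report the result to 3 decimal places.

0.459

A: p*_A = 1 − 0.360/0.429 = 0.1608.
B: p*_B = 1 − 0.811/1.248 = 0.3502.
p*_A / p*_B = 0.1608/0.3502 = 0.4593.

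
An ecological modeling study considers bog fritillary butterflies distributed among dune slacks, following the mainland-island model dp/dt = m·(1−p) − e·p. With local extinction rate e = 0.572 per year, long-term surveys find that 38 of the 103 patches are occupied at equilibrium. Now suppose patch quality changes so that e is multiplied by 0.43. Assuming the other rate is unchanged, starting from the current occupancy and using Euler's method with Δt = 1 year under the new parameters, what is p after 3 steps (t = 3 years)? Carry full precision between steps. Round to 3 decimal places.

0.561

Observed p* = 38/103 = 0.36893.
Balance m(1−p*) = e·p* gives m = e·p*/(1−p*) = 0.572×0.36893/0.63107 = 0.33440.
Starting from p₀ = 0.36893; update p ← p + (dp/dt)·Δt with the new parameters.
  1  |  dp/dt·Δt = +0.120287  |  p_1 = 0.489219
  2  |  dp/dt·Δt = +0.050477  |  p_2 = 0.539696
  3  |  dp/dt·Δt = +0.021182  |  p_3 = 0.560878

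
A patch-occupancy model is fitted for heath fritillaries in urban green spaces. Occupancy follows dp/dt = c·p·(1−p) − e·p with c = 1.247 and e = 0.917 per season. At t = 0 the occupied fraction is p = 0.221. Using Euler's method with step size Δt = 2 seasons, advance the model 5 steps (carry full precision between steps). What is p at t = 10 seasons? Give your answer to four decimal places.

Update rule: p ← p + [c·p·(1−p) − e·p]·Δt with Δt = 2.
  1  |  dp/dt·Δt = +0.024051  |  p_1 = 0.245051
  2  |  dp/dt·Δt = +0.011969  |  p_2 = 0.257020
  3  |  dp/dt·Δt = +0.004881  |  p_3 = 0.261901
  4  |  dp/dt·Δt = +0.001786  |  p_4 = 0.263687
  5  |  dp/dt·Δt = +0.000624  |  p_5 = 0.264311

0.2643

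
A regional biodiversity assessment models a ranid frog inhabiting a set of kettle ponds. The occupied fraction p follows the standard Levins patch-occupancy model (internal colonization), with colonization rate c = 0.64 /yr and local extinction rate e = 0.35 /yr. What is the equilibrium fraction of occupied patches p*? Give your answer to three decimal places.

0.453

At equilibrium, colonization balances extinction: c·p*·(1−p*) = e·p*.
So p* = 1 − e/c = 1 − 0.35/0.64 = 1 − 0.5469 = 0.4531.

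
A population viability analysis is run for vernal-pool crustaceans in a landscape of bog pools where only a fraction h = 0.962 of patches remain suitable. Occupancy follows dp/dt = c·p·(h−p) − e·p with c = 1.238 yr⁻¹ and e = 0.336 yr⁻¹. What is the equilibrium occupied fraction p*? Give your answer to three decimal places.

Setting dp/dt = 0 and dividing by p* gives c·(h−p*) = e.
So p* = h − e/c = 0.962 − 0.336/1.238 = 0.962 − 0.2714 = 0.6906.

0.691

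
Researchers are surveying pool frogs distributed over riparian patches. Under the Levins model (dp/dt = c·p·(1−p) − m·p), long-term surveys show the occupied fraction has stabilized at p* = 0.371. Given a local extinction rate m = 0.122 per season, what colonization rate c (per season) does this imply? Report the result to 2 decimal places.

At equilibrium c(1−p*) = m, so c = m/(1−p*).
c = 0.122/(1 − 0.371) = 0.122/0.6290 = 0.1940.

0.19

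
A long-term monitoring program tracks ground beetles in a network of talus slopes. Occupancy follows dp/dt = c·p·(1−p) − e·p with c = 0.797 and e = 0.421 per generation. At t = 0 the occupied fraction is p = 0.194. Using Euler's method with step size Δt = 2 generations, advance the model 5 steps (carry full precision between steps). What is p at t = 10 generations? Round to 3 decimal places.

Update rule: p ← p + [c·p·(1−p) − e·p]·Δt with Δt = 2.
step 1: Δp = +0.08590, p = 0.27990
step 2: Δp = +0.08560, p = 0.36550
step 3: Δp = +0.06191, p = 0.42741
step 4: Δp = +0.03022, p = 0.45763
step 5: Δp = +0.01031, p = 0.46794

0.468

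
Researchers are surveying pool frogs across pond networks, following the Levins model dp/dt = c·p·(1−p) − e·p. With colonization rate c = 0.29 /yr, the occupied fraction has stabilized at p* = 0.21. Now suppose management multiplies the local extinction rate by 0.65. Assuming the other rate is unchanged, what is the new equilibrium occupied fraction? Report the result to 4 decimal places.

Balance c(1−p*) = e gives e = 0.29×(1 − 0.21000) = 0.22910.
New p* = 1 − e/c = 1 − 0.14891/0.29000 = 0.48652.

0.4865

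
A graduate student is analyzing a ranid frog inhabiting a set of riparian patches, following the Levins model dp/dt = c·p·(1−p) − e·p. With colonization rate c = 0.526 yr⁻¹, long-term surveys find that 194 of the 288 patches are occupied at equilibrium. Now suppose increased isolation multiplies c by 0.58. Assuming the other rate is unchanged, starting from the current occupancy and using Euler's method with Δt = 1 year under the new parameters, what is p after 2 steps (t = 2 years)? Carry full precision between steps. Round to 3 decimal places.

Observed p* = 194/288 = 0.67361.
Balance c(1−p*) = e gives e = 0.526×(1 − 0.67361) = 0.17168.
Starting from p₀ = 0.67361; update p ← p + (dp/dt)·Δt with the new parameters.
p: 0.67361 → 0.62504  (Δp = -0.04857)
p: 0.62504 → 0.58923  (Δp = -0.03581)

0.589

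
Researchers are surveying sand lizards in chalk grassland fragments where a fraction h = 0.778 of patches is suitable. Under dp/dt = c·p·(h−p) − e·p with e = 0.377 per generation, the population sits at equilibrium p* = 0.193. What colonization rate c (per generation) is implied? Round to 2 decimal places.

At equilibrium c(h−p*) = e, so c = e/(h−p*).
c = 0.377/(0.778 − 0.193) = 0.377/0.5850 = 0.6444.

0.64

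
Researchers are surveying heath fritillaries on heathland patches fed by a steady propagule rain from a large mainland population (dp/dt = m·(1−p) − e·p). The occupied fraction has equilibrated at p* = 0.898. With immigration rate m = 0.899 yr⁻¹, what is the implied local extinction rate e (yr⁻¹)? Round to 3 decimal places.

0.102

At equilibrium m(1−p*) = e·p*, so e = m(1−p*)/p*.
e = 0.899 × 0.1020 / 0.898 = 0.1021.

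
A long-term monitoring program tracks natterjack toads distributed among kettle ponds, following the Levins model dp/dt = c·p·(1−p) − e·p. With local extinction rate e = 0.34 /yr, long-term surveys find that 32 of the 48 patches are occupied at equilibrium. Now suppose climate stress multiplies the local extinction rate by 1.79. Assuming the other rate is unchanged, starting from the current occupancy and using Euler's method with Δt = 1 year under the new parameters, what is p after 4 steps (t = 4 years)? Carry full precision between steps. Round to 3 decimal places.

Observed p* = 32/48 = 0.66667.
Balance c(1−p*) = e gives c = e/(1 − 0.66667) = 0.34/0.33333 = 1.02000.
Starting from p₀ = 0.66667; update p ← p + (dp/dt)·Δt with the new parameters.
  1  |  dp/dt·Δt = -0.179067  |  p_1 = 0.487600
  2  |  dp/dt·Δt = -0.041910  |  p_2 = 0.445690
  3  |  dp/dt·Δt = -0.019255  |  p_3 = 0.426434
  4  |  dp/dt·Δt = -0.010048  |  p_4 = 0.416386

0.416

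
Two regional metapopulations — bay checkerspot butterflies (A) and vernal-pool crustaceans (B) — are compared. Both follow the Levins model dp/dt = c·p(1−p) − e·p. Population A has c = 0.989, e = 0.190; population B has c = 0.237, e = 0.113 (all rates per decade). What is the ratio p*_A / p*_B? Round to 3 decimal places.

1.544

A: p*_A = 1 − 0.190/0.989 = 0.8079.
B: p*_B = 1 − 0.113/0.237 = 0.5232.
p*_A / p*_B = 0.8079/0.5232 = 1.5441.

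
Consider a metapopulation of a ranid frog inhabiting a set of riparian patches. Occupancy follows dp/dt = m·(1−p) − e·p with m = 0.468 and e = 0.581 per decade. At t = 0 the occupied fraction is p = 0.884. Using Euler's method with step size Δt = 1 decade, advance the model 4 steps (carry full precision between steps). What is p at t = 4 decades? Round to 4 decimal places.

0.4461

Update rule: p ← p + [m·(1−p) − e·p]·Δt with Δt = 1.
step 1: Δp = -0.45932, p = 0.42468
step 2: Δp = +0.02251, p = 0.44719
step 3: Δp = -0.00110, p = 0.44609
step 4: Δp = +0.00005, p = 0.44614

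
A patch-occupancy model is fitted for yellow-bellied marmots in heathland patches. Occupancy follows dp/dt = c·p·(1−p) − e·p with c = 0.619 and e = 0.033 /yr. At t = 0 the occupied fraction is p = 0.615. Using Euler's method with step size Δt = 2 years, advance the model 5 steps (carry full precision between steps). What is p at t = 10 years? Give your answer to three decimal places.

Update rule: p ← p + [c·p·(1−p) − e·p]·Δt with Δt = 2.
step 1: Δp = +0.25254, p = 0.86754
step 2: Δp = +0.08501, p = 0.95255
step 3: Δp = -0.00691, p = 0.94564
step 4: Δp = +0.00123, p = 0.94687
step 5: Δp = -0.00021, p = 0.94666

0.947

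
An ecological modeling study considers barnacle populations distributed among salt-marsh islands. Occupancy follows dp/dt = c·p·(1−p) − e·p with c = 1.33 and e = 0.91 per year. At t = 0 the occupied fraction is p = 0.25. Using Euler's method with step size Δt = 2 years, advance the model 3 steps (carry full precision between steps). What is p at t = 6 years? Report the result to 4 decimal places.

Update rule: p ← p + [c·p·(1−p) − e·p]·Δt with Δt = 2.
step 1: Δp = +0.04375, p = 0.29375
step 2: Δp = +0.01722, p = 0.31097
step 3: Δp = +0.00399, p = 0.31496

0.3150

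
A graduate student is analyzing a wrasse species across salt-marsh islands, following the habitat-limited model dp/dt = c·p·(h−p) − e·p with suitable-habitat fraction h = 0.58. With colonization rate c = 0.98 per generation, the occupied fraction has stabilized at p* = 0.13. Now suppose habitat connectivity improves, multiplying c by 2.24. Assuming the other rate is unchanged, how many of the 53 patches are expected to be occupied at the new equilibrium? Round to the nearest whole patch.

20

Balance c(h−p*) = e gives e = 0.98×(0.58 − 0.13000) = 0.44100.
New p* = 0.58 − e/c = 0.58 − 0.44100/2.19520 = 0.37911.
Expected occupied = 53 × 0.37911 = 20.09 ≈ 20.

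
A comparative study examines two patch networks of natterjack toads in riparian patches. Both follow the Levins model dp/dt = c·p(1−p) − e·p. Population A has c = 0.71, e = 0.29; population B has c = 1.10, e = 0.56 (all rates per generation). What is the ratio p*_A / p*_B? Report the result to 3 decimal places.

1.205

A: p*_A = 1 − 0.29/0.71 = 0.5915.
B: p*_B = 1 − 0.56/1.10 = 0.4909.
p*_A / p*_B = 0.5915/0.4909 = 1.2050.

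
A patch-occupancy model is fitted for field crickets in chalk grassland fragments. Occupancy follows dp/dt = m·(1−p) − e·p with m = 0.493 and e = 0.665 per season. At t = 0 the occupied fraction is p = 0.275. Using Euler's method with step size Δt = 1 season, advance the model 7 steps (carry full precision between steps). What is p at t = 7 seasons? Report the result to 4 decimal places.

Update rule: p ← p + [m·(1−p) − e·p]·Δt with Δt = 1.
  1  |  dp/dt·Δt = +0.174550  |  p_1 = 0.449550
  2  |  dp/dt·Δt = -0.027579  |  p_2 = 0.421971
  3  |  dp/dt·Δt = +0.004357  |  p_3 = 0.426329
  4  |  dp/dt·Δt = -0.000688  |  p_4 = 0.425640
  5  |  dp/dt·Δt = +0.000109  |  p_5 = 0.425749
  6  |  dp/dt·Δt = -0.000017  |  p_6 = 0.425732
  7  |  dp/dt·Δt = +0.000003  |  p_7 = 0.425734

0.4257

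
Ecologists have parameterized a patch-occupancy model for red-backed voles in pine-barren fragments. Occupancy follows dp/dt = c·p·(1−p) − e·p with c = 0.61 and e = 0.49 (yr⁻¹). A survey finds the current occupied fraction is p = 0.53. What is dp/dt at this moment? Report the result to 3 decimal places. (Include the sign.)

-0.108

Colonization term: c·p·(1−p) = 0.61×0.53×0.4700 = 0.15195.
Extinction term: e·p = 0.25970.
dp/dt = 0.15195 − 0.25970 = -0.10775.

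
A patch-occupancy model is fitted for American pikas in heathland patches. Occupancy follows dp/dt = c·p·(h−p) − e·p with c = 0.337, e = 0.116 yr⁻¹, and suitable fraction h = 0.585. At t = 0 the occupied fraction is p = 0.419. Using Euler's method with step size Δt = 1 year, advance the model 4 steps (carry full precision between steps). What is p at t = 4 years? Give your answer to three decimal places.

Update rule: p ← p + [c·p·(h−p) − e·p]·Δt with Δt = 1.
t = 1: p = 0.41900 + (-0.02516) = 0.39384
t = 2: p = 0.39384 + (-0.02031) = 0.37352
t = 3: p = 0.37352 + (-0.01671) = 0.35681
t = 4: p = 0.35681 + (-0.01395) = 0.34286

0.343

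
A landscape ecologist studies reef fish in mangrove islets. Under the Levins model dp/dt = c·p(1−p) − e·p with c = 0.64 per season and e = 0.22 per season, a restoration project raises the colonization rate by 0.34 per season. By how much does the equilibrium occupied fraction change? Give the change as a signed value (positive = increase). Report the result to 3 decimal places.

Before: p* = 1 − 0.22/0.64 = 0.6562.
After the change, c = 0.98, e = 0.22, so p* = 1 − 0.22/0.98 = 0.7755.
Δp* = 0.7755 − 0.6562 = +0.1193.

0.119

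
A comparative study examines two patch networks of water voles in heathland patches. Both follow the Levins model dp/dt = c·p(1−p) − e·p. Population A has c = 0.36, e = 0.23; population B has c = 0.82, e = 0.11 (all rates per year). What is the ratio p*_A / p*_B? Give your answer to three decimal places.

0.417

A: p*_A = 1 − 0.23/0.36 = 0.3611.
B: p*_B = 1 − 0.11/0.82 = 0.8659.
p*_A / p*_B = 0.3611/0.8659 = 0.4171.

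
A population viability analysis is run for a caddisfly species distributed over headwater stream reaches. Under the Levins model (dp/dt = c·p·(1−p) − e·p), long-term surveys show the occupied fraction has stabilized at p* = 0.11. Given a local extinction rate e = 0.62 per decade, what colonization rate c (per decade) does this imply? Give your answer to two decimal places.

At equilibrium c(1−p*) = e, so c = e/(1−p*).
c = 0.62/(1 − 0.11) = 0.62/0.8900 = 0.6966.

0.70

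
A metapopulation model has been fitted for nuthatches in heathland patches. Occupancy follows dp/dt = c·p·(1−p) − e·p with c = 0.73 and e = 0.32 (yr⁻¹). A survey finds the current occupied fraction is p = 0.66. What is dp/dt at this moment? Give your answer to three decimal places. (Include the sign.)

-0.047

Colonization term: c·p·(1−p) = 0.73×0.66×0.3400 = 0.16381.
Extinction term: e·p = 0.21120.
dp/dt = 0.16381 − 0.21120 = -0.04739.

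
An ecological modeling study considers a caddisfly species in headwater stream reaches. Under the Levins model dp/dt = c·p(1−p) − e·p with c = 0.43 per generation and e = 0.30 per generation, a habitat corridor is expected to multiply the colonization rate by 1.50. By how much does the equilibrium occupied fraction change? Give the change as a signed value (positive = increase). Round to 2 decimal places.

0.23

Before: p* = 1 − 0.30/0.43 = 0.3023.
After the change, c = 0.645, e = 0.3, so p* = 1 − 0.3/0.645 = 0.5349.
Δp* = 0.5349 − 0.3023 = +0.2326.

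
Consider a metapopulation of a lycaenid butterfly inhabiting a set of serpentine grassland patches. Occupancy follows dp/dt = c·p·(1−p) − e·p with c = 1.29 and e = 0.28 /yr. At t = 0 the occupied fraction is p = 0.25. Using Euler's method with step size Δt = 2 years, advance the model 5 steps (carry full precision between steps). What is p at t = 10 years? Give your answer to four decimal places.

Update rule: p ← p + [c·p·(1−p) − e·p]·Δt with Δt = 2.
p: 0.25000 → 0.59375  (Δp = +0.34375)
p: 0.59375 → 0.88357  (Δp = +0.28982)
p: 0.88357 → 0.65418  (Δp = -0.22939)
p: 0.65418 → 0.87151  (Δp = +0.21733)
p: 0.87151 → 0.67238  (Δp = -0.19913)

0.6724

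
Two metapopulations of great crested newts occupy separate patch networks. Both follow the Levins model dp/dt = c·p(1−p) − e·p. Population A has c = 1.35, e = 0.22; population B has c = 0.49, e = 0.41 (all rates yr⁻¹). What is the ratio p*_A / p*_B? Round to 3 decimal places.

A: p*_A = 1 − 0.22/1.35 = 0.8370.
B: p*_B = 1 − 0.41/0.49 = 0.1633.
p*_A / p*_B = 0.8370/0.1633 = 5.1269.

5.127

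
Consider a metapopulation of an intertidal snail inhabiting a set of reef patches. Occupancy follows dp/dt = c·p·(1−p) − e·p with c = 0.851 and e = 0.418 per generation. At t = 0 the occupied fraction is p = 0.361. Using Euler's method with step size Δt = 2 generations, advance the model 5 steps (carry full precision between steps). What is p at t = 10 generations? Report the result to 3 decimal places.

0.509

Update rule: p ← p + [c·p·(1−p) − e·p]·Δt with Δt = 2.
step 1: Δp = +0.09082, p = 0.45182
step 2: Δp = +0.04383, p = 0.49565
step 3: Δp = +0.01111, p = 0.50675
step 4: Δp = +0.00178, p = 0.50853
step 5: Δp = +0.00025, p = 0.50878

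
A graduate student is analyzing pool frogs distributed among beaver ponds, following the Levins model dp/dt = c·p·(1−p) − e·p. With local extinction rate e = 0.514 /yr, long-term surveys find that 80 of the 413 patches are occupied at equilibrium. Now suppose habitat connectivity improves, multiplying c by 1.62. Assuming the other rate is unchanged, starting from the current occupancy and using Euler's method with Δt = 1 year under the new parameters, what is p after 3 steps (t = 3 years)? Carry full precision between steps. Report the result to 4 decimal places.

Observed p* = 80/413 = 0.19370.
Balance c(1−p*) = e gives c = e/(1 − 0.19370) = 0.514/0.80630 = 0.63748.
Starting from p₀ = 0.19370; update p ← p + (dp/dt)·Δt with the new parameters.
step 1: Δp = +0.06173, p = 0.25543
step 2: Δp = +0.06512, p = 0.32055
step 3: Δp = +0.06016, p = 0.38071

0.3807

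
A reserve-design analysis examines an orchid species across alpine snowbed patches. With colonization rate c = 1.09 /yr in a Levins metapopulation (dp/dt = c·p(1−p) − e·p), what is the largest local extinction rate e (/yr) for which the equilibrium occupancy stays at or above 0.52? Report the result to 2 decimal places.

1 − e/c ≥ 0.52 ⇒ e ≤ c(1 − 0.52) = 1.09 × 0.4800.
e_max = 0.5232.

0.52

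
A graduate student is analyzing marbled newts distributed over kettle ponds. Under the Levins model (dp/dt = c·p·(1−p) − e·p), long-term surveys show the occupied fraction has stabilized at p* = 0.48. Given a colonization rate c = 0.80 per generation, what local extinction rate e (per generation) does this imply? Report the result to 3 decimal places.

0.416

At equilibrium c(1−p*) = e.
e = 0.80 × (1 − 0.48) = 0.80 × 0.5200 = 0.4160.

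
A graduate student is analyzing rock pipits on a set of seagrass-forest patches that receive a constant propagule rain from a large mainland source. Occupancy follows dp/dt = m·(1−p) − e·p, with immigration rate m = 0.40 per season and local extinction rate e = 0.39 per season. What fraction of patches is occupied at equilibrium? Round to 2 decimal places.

Setting dp/dt = 0: m − m·p* = e·p*, so m = (m+e)·p*.
p* = m/(m+e) = 0.40/(0.40+0.39) = 0.40/0.7900 = 0.5063.

0.51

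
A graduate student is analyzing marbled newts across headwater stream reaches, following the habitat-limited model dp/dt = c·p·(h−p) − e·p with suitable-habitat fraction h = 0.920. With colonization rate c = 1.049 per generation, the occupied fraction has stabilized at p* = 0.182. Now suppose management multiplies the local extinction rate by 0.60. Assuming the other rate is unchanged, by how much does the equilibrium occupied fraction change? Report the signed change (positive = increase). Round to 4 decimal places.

Balance c(h−p*) = e gives e = 1.049×(0.92 − 0.18200) = 0.77416.
New p* = 0.92 − e/c = 0.92 − 0.46450/1.04900 = 0.47720.
Δp* = 0.47720 − 0.18200 = +0.29520.

0.2952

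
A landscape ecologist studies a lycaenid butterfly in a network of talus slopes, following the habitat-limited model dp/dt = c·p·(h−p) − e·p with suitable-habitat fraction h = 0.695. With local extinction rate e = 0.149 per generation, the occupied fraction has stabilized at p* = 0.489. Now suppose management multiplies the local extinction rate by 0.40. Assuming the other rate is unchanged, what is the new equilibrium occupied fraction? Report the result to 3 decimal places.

Balance c(h−p*) = e gives c = e/(0.695 − 0.48900) = 0.149/0.20600 = 0.72330.
New p* = 0.695 − e/c = 0.695 − 0.05960/0.72330 = 0.61260.

0.613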